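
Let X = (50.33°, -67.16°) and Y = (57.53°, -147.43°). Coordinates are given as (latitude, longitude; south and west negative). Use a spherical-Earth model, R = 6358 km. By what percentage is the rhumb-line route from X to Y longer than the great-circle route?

6.0%

Great circle: σ = 0.7851 rad → d_gc = Rσ = 4991.61 km
Rhumb: Δφ = +0.1257, Δλ = -1.4010, Δψ = +0.2141, q = Δφ/Δψ = 0.5869 → d_rh = R√(Δφ²+q²Δλ²) = 5288.64 km
Excess = (5288.64 − 4991.61) / 4991.61 = 297.03 / 4991.61 = 5.951% ≈ 6.0%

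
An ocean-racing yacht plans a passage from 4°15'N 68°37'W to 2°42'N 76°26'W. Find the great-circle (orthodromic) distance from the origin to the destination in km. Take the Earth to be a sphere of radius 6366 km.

884 km

Haversine: a = sin²(Δφ/2)+cos φ₁ cos φ₂ sin²(Δλ/2) = 0.00481;  σ = 2·atan2(√a,√(1−a))
σ = 7.955° → d = Rσ = 6366·0.13883 = 884 km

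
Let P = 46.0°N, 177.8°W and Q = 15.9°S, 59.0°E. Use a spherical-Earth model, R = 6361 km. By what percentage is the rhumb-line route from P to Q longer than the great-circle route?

3.1%

Great circle: σ = 2.1687 rad → d_gc = Rσ = 13794.9 km
Rhumb: Δφ = -1.0804, Δλ = -2.1502, Δψ = -1.1874, q = Δφ/Δψ = 0.9098 → d_rh = R√(Δφ²+q²Δλ²) = 14216.0 km
Excess = (14216.0 − 13794.9) / 13794.9 = 421.1 / 13794.9 = 3.053% ≈ 3.1%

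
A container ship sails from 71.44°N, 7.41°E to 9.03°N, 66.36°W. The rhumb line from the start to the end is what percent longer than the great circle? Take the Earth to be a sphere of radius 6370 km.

Great circle: σ = 1.3319 rad → d_gc = Rσ = 8484.1 km
Rhumb: Δφ = -1.0893, Δλ = -1.2875, Δψ = -1.6533, q = Δφ/Δψ = 0.6588 → d_rh = R√(Δφ²+q²Δλ²) = 8794.4 km
Excess = (8794.4 − 8484.1) / 8484.1 = 310.3 / 8484.1 = 3.66% ≈ 3.7%

3.7%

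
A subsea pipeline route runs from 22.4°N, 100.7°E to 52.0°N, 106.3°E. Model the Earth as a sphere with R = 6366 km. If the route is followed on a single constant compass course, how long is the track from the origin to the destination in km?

3324 km

Δψ = ln[tan(π/4+φ₂/2)/tan(π/4+φ₁/2)] = +0.6649;  Δφ = +0.5166 rad,  Δλ = +0.0977 rad
q = Δφ/Δψ = 0.7770
d = R·√(Δφ² + q²Δλ²) = 6366·0.52217 = 3324 km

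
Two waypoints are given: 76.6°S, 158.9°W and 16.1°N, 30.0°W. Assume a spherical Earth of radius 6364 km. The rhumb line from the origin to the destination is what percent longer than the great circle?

10.7%

Great circle: σ = 1.9928 rad → d_gc = Rσ = 12682.2 km
Rhumb: Δφ = +1.6179, Δλ = +2.2497, Δψ = +2.4263, q = Δφ/Δψ = 0.6668 → d_rh = R√(Δφ²+q²Δλ²) = 14041.5 km
Excess = (14041.5 − 12682.2) / 12682.2 = 1359.3 / 12682.2 = 10.72% ≈ 10.7%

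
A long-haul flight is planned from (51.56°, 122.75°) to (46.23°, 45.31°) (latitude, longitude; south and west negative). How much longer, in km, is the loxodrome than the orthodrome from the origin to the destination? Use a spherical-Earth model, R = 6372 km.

Great circle: cos σ = sin φ₁ sin φ₂ + cos φ₁ cos φ₂ cos Δλ,  σ = 0.8511 rad → d_gc = 5423.4 km
Rhumb line: Δψ = -0.1417, q = Δφ/Δψ = 0.6566, d_rh = R√(Δφ²+q²Δλ²) = 5685.6 km
Excess = 5685.6 − 5423.4 = 262.2 ≈ 262 km

262 km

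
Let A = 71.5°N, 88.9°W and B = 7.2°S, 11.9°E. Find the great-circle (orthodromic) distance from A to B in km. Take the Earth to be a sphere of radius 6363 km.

11133 km

Haversine: a = sin²(Δφ/2)+cos φ₁ cos φ₂ sin²(Δλ/2) = 0.58892;  σ = 2·atan2(√a,√(1−a))
σ = 100.244° → d = Rσ = 6363·1.74959 = 11133 km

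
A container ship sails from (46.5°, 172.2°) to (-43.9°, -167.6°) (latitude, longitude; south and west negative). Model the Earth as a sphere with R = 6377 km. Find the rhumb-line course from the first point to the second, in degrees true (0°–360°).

Meridional parts: M(φ₁)=+0.9189, M(φ₂)=-0.8545 → ΔM = -1.7734;  Δλ = +0.3526 rad
tan C = Δλ / ΔM = -0.1988 → C = 168.76°

168.8°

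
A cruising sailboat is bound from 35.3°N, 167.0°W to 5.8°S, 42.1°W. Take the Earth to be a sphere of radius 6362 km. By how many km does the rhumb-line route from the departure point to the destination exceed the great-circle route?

358 km

Great circle: cos σ = sin φ₁ sin φ₂ + cos φ₁ cos φ₂ cos Δλ,  σ = 2.1211 rad → d_gc = 13494.5 km
Rhumb line: Δψ = -0.7606, q = Δφ/Δψ = 0.9431, d_rh = R√(Δφ²+q²Δλ²) = 13852.3 km
Excess = 13852.3 − 13494.5 = 357.8 ≈ 358 km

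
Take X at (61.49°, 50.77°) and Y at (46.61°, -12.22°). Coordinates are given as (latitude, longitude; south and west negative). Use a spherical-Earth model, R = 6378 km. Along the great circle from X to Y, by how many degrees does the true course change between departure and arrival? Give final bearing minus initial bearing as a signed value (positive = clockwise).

At departure: θ₁ = atan2(sin Δλ cos φ₂, cos φ₁ sin φ₂ − sin φ₁ cos φ₂ cos Δλ) = 276.78°
At arrival: θ₂ = atan2(sin Δλ cos φ₁, −cos φ₂ sin φ₁ + sin φ₂ cos φ₁ cos Δλ) = 223.63°
Δθ = θ₂ − θ₁ = -53.1°

-53.1°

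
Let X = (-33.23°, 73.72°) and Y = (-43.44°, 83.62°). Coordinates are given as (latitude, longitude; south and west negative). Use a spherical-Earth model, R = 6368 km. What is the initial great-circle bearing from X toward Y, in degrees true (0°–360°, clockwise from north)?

N = sin Δλ·cos φ₂ = +0.1248;  D = cos φ₁ sin φ₂ − sin φ₁ cos φ₂ cos Δλ = -0.1832
initial course = atan2(N, D) = 145.73°

145.7°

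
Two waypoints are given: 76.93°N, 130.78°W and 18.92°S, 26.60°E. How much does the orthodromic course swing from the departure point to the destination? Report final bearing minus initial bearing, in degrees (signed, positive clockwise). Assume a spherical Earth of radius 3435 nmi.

At departure: θ₁ = atan2(sin Δλ cos φ₂, cos φ₁ sin φ₂ − sin φ₁ cos φ₂ cos Δλ) = 25.08°
At arrival: θ₂ = atan2(sin Δλ cos φ₁, −cos φ₂ sin φ₁ + sin φ₂ cos φ₁ cos Δλ) = 174.18°
Δθ = θ₂ − θ₁ = +149.1°

+149.1°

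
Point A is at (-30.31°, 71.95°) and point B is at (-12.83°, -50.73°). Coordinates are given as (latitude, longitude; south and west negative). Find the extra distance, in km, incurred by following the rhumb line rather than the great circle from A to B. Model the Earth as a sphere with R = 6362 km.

Great circle: cos σ = sin φ₁ sin φ₂ + cos φ₁ cos φ₂ cos Δλ,  σ = 1.9203 rad → d_gc = 12217.0 km
Rhumb line: Δψ = +0.3297, q = Δφ/Δψ = 0.9252, d_rh = R√(Δφ²+q²Δλ²) = 12752.0 km
Excess = 12752.0 − 12217.0 = 535.0 ≈ 535 km

535 km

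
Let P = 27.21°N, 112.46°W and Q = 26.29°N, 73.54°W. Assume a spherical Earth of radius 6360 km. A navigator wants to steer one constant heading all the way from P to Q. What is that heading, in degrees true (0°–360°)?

Meridional parts: M(φ₁)=+0.4938, M(φ₂)=+0.4759 → ΔM = -0.0180;  Δλ = +0.6793 rad
tan C = Δλ / ΔM = -37.7763 → C = 91.52°

91.5°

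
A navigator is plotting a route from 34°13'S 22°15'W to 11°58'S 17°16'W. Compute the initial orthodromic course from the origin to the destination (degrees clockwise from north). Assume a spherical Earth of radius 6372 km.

N = sin Δλ·cos φ₂ = +0.0850;  D = cos φ₁ sin φ₂ − sin φ₁ cos φ₂ cos Δλ = +0.3766
initial course = atan2(N, D) = 12.72°

12.7°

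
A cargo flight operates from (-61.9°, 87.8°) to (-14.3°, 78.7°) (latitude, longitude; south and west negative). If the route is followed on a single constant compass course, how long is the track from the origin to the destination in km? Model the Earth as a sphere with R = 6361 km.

Rhumb course C = atan2(Δλ, Δψ) with Δψ = ln[tan(π/4+φ₂/2)/tan(π/4+φ₁/2)] = +1.1331, Δλ = -0.1588 → C = 352.02°
d = R·|Δφ| / |cos C| = 6361·0.83078 / 0.99032 = 5336 km

5336 km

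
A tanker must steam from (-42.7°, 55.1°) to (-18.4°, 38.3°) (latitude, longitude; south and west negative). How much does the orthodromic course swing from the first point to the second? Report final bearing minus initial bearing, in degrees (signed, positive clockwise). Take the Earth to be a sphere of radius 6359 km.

+8.8°

At departure: θ₁ = atan2(sin Δλ cos φ₂, cos φ₁ sin φ₂ − sin φ₁ cos φ₂ cos Δλ) = 324.47°
At arrival: θ₂ = atan2(sin Δλ cos φ₁, −cos φ₂ sin φ₁ + sin φ₂ cos φ₁ cos Δλ) = 333.25°
Δθ = θ₂ − θ₁ = +8.8°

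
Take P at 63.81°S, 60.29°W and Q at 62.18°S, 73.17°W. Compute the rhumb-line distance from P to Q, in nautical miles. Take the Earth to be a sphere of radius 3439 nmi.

Δψ = ln[tan(π/4+φ₂/2)/tan(π/4+φ₁/2)] = +0.0627;  Δφ = +0.0284 rad,  Δλ = -0.2248 rad
q = Δφ/Δψ = 0.4539
d = R·√(Δφ² + q²Δλ²) = 3439·0.10594 = 364 nmi

364 nmi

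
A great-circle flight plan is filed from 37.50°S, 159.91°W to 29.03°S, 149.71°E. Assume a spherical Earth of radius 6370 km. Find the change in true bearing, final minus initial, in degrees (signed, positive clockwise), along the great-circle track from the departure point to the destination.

At departure: θ₁ = atan2(sin Δλ cos φ₂, cos φ₁ sin φ₂ − sin φ₁ cos φ₂ cos Δλ) = 266.13°
At arrival: θ₂ = atan2(sin Δλ cos φ₁, −cos φ₂ sin φ₁ + sin φ₂ cos φ₁ cos Δλ) = 295.14°
Δθ = θ₂ − θ₁ = +29.0°

+29.0°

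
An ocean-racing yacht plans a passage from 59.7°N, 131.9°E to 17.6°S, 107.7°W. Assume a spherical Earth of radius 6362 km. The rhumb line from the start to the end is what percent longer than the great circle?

5.3%

Great circle: σ = 2.0995 rad → d_gc = Rσ = 13357.1 km
Rhumb: Δφ = -1.3491, Δλ = +2.1014, Δψ = -1.6187, q = Δφ/Δψ = 0.8335 → d_rh = R√(Δφ²+q²Δλ²) = 14065.4 km
Excess = (14065.4 − 13357.1) / 13357.1 = 708.3 / 13357.1 = 5.30% ≈ 5.3%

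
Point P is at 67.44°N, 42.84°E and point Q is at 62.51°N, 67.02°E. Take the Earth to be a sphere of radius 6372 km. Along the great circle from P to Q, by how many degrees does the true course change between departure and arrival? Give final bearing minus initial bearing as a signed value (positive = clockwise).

Initial bearing θ₁ = atan2(sin Δλ cos φ₂, cos φ₁ sin φ₂ − sin φ₁ cos φ₂ cos Δλ) = 104.40°
Final bearing θ₂ = (initial bearing from the destination back to the start) + 180° = 126.39°
Δθ = θ₂ − θ₁ = +22.0°

+22.0°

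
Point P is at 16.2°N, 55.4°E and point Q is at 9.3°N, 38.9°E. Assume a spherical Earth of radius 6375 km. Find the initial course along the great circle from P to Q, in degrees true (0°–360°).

N = sin Δλ·cos φ₂ = -0.2803;  D = cos φ₁ sin φ₂ − sin φ₁ cos φ₂ cos Δλ = -0.1088
initial course = atan2(N, D) = 248.78°

248.8°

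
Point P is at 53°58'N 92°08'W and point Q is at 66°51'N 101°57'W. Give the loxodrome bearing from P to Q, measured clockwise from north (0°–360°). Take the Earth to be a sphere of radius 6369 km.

Meridional parts: M(φ₁)=+1.1232, M(φ₂)=+1.5856 → ΔM = +0.4625;  Δλ = -0.1713 rad
tan C = Δλ / ΔM = -0.3705 → C = 339.67°

339.7°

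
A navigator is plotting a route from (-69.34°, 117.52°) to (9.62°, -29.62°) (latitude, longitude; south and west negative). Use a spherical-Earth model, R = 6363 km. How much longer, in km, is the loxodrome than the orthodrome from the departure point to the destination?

1937 km

Great circle: cos σ = sin φ₁ sin φ₂ + cos φ₁ cos φ₂ cos Δλ,  σ = 2.0360 rad → d_gc = 12954.8 km
Rhumb line: Δψ = +1.8710, q = Δφ/Δψ = 0.7366, d_rh = R√(Δφ²+q²Δλ²) = 14891.8 km
Excess = 14891.8 − 12954.8 = 1937.0 ≈ 1937 km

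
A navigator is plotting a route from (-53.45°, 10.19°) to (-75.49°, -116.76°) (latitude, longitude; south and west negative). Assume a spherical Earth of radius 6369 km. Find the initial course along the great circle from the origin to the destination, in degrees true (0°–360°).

N = sin Δλ·cos φ₂ = -0.2002;  D = cos φ₁ sin φ₂ − sin φ₁ cos φ₂ cos Δλ = -0.6975
initial course = atan2(N, D) = 196.02°

196.0°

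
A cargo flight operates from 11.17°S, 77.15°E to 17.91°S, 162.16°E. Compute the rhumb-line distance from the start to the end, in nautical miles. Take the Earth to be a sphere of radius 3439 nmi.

4952 nmi

Rhumb course C = atan2(Δλ, Δψ) with Δψ = ln[tan(π/4+φ₂/2)/tan(π/4+φ₁/2)] = -0.1216, Δλ = +1.4837 → C = 94.69°
d = R·|Δφ| / |cos C| = 3439·0.11764 / 0.08169 = 4952 nmi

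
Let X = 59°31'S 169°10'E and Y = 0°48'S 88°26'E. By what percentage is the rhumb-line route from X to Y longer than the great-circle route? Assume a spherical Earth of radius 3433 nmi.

Great circle: σ = 1.4769 rad → d_gc = Rσ = 5070.4 nmi
Rhumb: Δφ = +1.0248, Δλ = -1.4091, Δψ = +1.2862, q = Δφ/Δψ = 0.7967 → d_rh = R√(Δφ²+q²Δλ²) = 5218.3 nmi
Excess = (5218.3 − 5070.4) / 5070.4 = 147.9 / 5070.4 = 2.92% ≈ 2.9%

2.9%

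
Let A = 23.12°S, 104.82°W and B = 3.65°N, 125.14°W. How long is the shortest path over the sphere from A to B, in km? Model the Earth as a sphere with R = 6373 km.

3705 km

cos σ = sin φ₁ sin φ₂ + cos φ₁ cos φ₂ cos Δλ
      = sin(-23.12°)sin(3.65°) + cos(-23.12°)cos(3.65°)cos(-20.32°) = 0.8357
σ = 33.311° → d = Rσ = 6373·0.58138 = 3705 km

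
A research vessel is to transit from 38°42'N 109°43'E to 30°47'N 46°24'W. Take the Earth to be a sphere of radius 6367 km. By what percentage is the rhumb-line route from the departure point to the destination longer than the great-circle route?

Great circle: σ = 1.8682 rad → d_gc = Rσ = 11895.0 km
Rhumb: Δφ = -0.1382, Δλ = -2.7247, Δψ = -0.1684, q = Δφ/Δψ = 0.8204 → d_rh = R√(Δφ²+q²Δλ²) = 14260.6 km
Excess = (14260.6 − 11895.0) / 11895.0 = 2365.6 / 11895.0 = 19.89% ≈ 19.9%

19.9%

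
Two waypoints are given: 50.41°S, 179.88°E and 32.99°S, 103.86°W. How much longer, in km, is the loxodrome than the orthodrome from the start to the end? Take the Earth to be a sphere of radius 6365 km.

Great circle: cos σ = sin φ₁ sin φ₂ + cos φ₁ cos φ₂ cos Δλ,  σ = 0.9925 rad → d_gc = 6317.5 km
Rhumb line: Δψ = +0.4113, q = Δφ/Δψ = 0.7391, d_rh = R√(Δφ²+q²Δλ²) = 6553.9 km
Excess = 6553.9 − 6317.5 = 236.4 ≈ 236 km

236 km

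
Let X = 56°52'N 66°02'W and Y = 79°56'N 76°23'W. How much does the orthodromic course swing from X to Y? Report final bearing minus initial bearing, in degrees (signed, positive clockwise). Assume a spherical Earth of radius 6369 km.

Initial bearing θ₁ = atan2(sin Δλ cos φ₂, cos φ₁ sin φ₂ − sin φ₁ cos φ₂ cos Δλ) = 355.45°
Final bearing θ₂ = (initial bearing from the destination back to the start) + 180° = 345.62°
Δθ = θ₂ − θ₁ = -9.8°

-9.8°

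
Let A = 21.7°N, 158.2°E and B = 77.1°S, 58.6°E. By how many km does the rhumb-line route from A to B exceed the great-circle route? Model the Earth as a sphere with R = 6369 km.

672 km

Great circle: cos σ = sin φ₁ sin φ₂ + cos φ₁ cos φ₂ cos Δλ,  σ = 1.9769 rad → d_gc = 12590.70 km
Rhumb line: Δψ = -2.5680, q = Δφ/Δψ = 0.6715, d_rh = R√(Δφ²+q²Δλ²) = 13262.23 km
Excess = 13262.23 − 12590.70 = 671.53 ≈ 672 km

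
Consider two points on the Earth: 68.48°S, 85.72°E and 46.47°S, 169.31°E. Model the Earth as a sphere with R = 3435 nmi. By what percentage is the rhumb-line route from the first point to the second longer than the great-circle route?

Great circle: σ = 0.7916 rad → d_gc = Rσ = 2719.3 nmi
Rhumb: Δφ = +0.3841, Δλ = +1.4589, Δψ = +0.7424, q = Δφ/Δψ = 0.5174 → d_rh = R√(Δφ²+q²Δλ²) = 2909.5 nmi
Excess = (2909.5 − 2719.3) / 2719.3 = 190.2 / 2719.3 = 6.99% ≈ 7.0%

7.0%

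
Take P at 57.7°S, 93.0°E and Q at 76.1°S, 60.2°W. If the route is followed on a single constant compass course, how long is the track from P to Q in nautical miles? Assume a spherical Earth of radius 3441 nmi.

Δψ = ln[tan(π/4+φ₂/2)/tan(π/4+φ₁/2)] = -0.8652;  Δφ = -0.3211 rad,  Δλ = -2.6738 rad
q = Δφ/Δψ = 0.3712
d = R·√(Δφ² + q²Δλ²) = 3441·1.04308 = 3589 nmi

3589 nmi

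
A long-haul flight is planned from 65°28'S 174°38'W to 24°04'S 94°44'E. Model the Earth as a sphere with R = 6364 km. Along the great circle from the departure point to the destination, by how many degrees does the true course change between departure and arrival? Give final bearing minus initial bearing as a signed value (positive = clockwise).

At departure: θ₁ = atan2(sin Δλ cos φ₂, cos φ₁ sin φ₂ − sin φ₁ cos φ₂ cos Δλ) = 258.94°
At arrival: θ₂ = atan2(sin Δλ cos φ₁, −cos φ₂ sin φ₁ + sin φ₂ cos φ₁ cos Δλ) = 333.49°
Δθ = θ₂ − θ₁ = +74.6°

+74.6°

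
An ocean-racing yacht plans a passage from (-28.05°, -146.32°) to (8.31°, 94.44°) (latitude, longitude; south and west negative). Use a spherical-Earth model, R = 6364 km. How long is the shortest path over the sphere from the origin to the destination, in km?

13289 km

cos σ = sin φ₁ sin φ₂ + cos φ₁ cos φ₂ cos Δλ
      = sin(-28.05°)sin(8.31°) + cos(-28.05°)cos(8.31°)cos(-119.24°) = -0.4945
σ = 119.639° → d = Rσ = 6364·2.08809 = 13289 km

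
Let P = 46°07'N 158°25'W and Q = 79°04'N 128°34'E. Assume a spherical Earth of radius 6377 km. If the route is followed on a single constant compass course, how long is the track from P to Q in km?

4901 km

Δψ = ln[tan(π/4+φ₂/2)/tan(π/4+φ₁/2)] = +1.4373;  Δφ = +0.5751 rad,  Δλ = -1.2744 rad
q = Δφ/Δψ = 0.4001
d = R·√(Δφ² + q²Δλ²) = 6377·0.76858 = 4901 km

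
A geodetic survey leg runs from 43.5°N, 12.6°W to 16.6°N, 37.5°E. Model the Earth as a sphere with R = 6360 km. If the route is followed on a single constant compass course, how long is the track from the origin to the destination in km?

5601 km

Rhumb course C = atan2(Δλ, Δψ) with Δψ = ln[tan(π/4+φ₂/2)/tan(π/4+φ₁/2)] = -0.5510, Δλ = +0.8744 → C = 122.21°
d = R·|Δφ| / |cos C| = 6360·0.46949 / 0.53309 = 5601 km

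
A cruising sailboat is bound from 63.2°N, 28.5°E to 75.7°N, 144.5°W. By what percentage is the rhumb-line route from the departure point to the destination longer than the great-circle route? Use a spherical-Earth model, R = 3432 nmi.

46.6%

Great circle: σ = 0.7161 rad → d_gc = Rσ = 2457.5 nmi
Rhumb: Δφ = +0.2182, Δλ = -3.0194, Δψ = +0.6414, q = Δφ/Δψ = 0.3401 → d_rh = R√(Δφ²+q²Δλ²) = 3603.4 nmi
Excess = (3603.4 − 2457.5) / 2457.5 = 1145.9 / 2457.5 = 46.63% ≈ 46.6%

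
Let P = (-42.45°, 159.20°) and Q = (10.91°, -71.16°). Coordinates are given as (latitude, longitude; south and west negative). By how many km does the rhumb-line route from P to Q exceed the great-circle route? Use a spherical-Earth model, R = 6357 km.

Great circle: cos σ = sin φ₁ sin φ₂ + cos φ₁ cos φ₂ cos Δλ,  σ = 2.2018 rad → d_gc = 13996.9 km
Rhumb line: Δψ = +1.0114, q = Δφ/Δψ = 0.9209, d_rh = R√(Δφ²+q²Δλ²) = 14508.2 km
Excess = 14508.2 − 13996.9 = 511.3 ≈ 511 km

511 km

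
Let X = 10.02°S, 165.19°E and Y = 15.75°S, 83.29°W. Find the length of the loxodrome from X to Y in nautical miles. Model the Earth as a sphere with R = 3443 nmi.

6539 nmi

Δψ = ln[tan(π/4+φ₂/2)/tan(π/4+φ₁/2)] = -0.1026;  Δφ = -0.1000 rad,  Δλ = +1.9464 rad
q = Δφ/Δψ = 0.9744
d = R·√(Δφ² + q²Δλ²) = 3443·1.89914 = 6539 nmi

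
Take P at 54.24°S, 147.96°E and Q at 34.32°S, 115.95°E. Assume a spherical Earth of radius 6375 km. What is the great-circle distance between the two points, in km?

Haversine: a = sin²(Δφ/2)+cos φ₁ cos φ₂ sin²(Δλ/2) = 0.06661;  σ = 2·atan2(√a,√(1−a))
σ = 29.913° → d = Rσ = 6375·0.52208 = 3328 km

3328 km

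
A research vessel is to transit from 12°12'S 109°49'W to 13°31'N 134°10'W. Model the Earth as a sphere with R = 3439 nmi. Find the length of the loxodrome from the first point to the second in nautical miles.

Δψ = ln[tan(π/4+φ₂/2)/tan(π/4+φ₁/2)] = +0.4527;  Δφ = +0.4488 rad,  Δλ = -0.4250 rad
q = Δφ/Δψ = 0.9915
d = R·√(Δφ² + q²Δλ²) = 3439·0.61564 = 2117 nmi

2117 nmi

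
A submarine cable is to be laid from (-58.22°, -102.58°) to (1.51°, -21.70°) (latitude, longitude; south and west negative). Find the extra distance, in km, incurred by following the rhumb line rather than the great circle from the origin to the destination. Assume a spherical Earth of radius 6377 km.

Great circle: cos σ = sin φ₁ sin φ₂ + cos φ₁ cos φ₂ cos Δλ,  σ = 1.5097 rad → d_gc = 9627.4 km
Rhumb line: Δψ = +1.2828, q = Δφ/Δψ = 0.8127, d_rh = R√(Δφ²+q²Δλ²) = 9885.0 km
Excess = 9885.0 − 9627.4 = 257.6 ≈ 258 km

258 km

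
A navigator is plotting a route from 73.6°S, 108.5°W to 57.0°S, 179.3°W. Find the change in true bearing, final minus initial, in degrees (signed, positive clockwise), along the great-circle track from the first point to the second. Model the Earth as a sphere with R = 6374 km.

Initial bearing θ₁ = atan2(sin Δλ cos φ₂, cos φ₁ sin φ₂ − sin φ₁ cos φ₂ cos Δλ) = 262.80°
Final bearing θ₂ = (initial bearing from the destination back to the start) + 180° = 329.05°
Δθ = θ₂ − θ₁ = +66.2°

+66.2°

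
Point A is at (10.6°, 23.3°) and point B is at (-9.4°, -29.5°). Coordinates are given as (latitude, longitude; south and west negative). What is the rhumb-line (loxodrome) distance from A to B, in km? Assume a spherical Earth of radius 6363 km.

Δψ = ln[tan(π/4+φ₂/2)/tan(π/4+φ₁/2)] = -0.3509;  Δφ = -0.3491 rad,  Δλ = -0.9215 rad
q = Δφ/Δψ = 0.9949
d = R·√(Δφ² + q²Δλ²) = 6363·0.98100 = 6242 km

6242 km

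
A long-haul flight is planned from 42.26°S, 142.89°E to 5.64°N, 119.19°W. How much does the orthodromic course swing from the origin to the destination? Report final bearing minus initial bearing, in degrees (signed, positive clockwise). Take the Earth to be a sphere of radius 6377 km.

-43.1°

Initial bearing θ₁ = atan2(sin Δλ cos φ₂, cos φ₁ sin φ₂ − sin φ₁ cos φ₂ cos Δλ) = 91.13°
Final bearing θ₂ = (initial bearing from the destination back to the start) + 180° = 48.04°
Δθ = θ₂ − θ₁ = -43.1°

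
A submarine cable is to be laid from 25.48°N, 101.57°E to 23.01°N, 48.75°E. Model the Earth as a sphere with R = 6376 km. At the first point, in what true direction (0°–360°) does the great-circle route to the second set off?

278.8°

N = sin Δλ·cos φ₂ = -0.7333;  D = cos φ₁ sin φ₂ − sin φ₁ cos φ₂ cos Δλ = +0.1136
initial course = atan2(N, D) = 278.80°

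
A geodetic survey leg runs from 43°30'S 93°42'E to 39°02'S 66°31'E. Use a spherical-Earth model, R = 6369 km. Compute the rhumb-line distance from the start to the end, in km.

Rhumb course C = atan2(Δλ, Δψ) with Δψ = ln[tan(π/4+φ₂/2)/tan(π/4+φ₁/2)] = +0.1038, Δλ = -0.4744 → C = 282.34°
d = R·|Δφ| / |cos C| = 6369·0.07796 / 0.21370 = 2323 km

2323 km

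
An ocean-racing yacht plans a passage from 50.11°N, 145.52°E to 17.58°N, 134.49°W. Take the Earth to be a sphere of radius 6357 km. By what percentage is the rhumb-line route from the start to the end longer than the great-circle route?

Great circle: σ = 1.2260 rad → d_gc = Rσ = 7793.6 km
Rhumb: Δφ = -0.5678, Δλ = +1.3961, Δψ = -0.7019, q = Δφ/Δψ = 0.8089 → d_rh = R√(Δφ²+q²Δλ²) = 8034.9 km
Excess = (8034.9 − 7793.6) / 7793.6 = 241.3 / 7793.6 = 3.10% ≈ 3.1%

3.1%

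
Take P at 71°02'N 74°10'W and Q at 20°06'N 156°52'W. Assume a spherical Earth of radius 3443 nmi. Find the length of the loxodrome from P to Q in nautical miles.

4347 nmi

Rhumb course C = atan2(Δλ, Δψ) with Δψ = ln[tan(π/4+φ₂/2)/tan(π/4+φ₁/2)] = -1.4313, Δλ = -1.4434 → C = 225.24°
d = R·|Δφ| / |cos C| = 3443·0.88895 / 0.70412 = 4347 nmi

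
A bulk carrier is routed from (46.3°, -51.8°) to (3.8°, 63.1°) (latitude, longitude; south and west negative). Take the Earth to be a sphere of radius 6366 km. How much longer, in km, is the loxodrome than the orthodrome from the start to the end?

573 km

Great circle: cos σ = sin φ₁ sin φ₂ + cos φ₁ cos φ₂ cos Δλ,  σ = 1.8156 rad → d_gc = 11557.9 km
Rhumb line: Δψ = -0.8475, q = Δφ/Δψ = 0.8753, d_rh = R√(Δφ²+q²Δλ²) = 12130.8 km
Excess = 12130.8 − 11557.9 = 572.9 ≈ 573 km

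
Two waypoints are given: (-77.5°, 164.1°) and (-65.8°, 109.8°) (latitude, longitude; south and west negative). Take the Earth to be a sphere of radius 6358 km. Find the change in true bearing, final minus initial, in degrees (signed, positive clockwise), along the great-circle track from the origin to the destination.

+52.1°

Initial bearing θ₁ = atan2(sin Δλ cos φ₂, cos φ₁ sin φ₂ − sin φ₁ cos φ₂ cos Δλ) = 276.19°
Final bearing θ₂ = (initial bearing from the destination back to the start) + 180° = 328.34°
Δθ = θ₂ − θ₁ = +52.1°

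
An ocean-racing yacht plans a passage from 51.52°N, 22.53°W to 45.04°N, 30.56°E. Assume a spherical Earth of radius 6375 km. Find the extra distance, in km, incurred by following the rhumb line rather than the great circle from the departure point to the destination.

Great circle: cos σ = sin φ₁ sin φ₂ + cos φ₁ cos φ₂ cos Δλ,  σ = 0.6129 rad → d_gc = 3907.2 km
Rhumb line: Δψ = -0.1703, q = Δφ/Δψ = 0.6642, d_rh = R√(Δφ²+q²Δλ²) = 3989.4 km
Excess = 3989.4 − 3907.2 = 82.2 ≈ 82 km

82 km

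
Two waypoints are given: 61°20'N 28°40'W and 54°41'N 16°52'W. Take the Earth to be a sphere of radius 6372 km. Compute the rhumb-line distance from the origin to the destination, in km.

1013 km

Δψ = ln[tan(π/4+φ₂/2)/tan(π/4+φ₁/2)] = -0.2198;  Δφ = -0.1161 rad,  Δλ = +0.2059 rad
q = Δφ/Δψ = 0.5280
d = R·√(Δφ² + q²Δλ²) = 6372·0.15904 = 1013 km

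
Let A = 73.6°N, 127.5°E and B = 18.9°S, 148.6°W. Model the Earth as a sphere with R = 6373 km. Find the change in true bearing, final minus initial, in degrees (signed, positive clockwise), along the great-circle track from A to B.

+61.7°

At departure: θ₁ = atan2(sin Δλ cos φ₂, cos φ₁ sin φ₂ − sin φ₁ cos φ₂ cos Δλ) = 101.30°
At arrival: θ₂ = atan2(sin Δλ cos φ₁, −cos φ₂ sin φ₁ + sin φ₂ cos φ₁ cos Δλ) = 162.98°
Δθ = θ₂ − θ₁ = +61.7°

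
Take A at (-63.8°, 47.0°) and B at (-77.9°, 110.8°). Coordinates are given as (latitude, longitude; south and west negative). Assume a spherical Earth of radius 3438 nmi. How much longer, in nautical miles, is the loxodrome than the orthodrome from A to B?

66 nmi

Great circle: cos σ = sin φ₁ sin φ₂ + cos φ₁ cos φ₂ cos Δλ,  σ = 0.4073 rad → d_gc = 1400.4 nmi
Rhumb line: Δψ = -0.7865, q = Δφ/Δψ = 0.3129, d_rh = R√(Δφ²+q²Δλ²) = 1466.6 nmi
Excess = 1466.6 − 1400.4 = 66.2 ≈ 66 nmi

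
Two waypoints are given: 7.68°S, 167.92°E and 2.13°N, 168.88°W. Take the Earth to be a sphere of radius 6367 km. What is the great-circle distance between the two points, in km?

cos σ = sin φ₁ sin φ₂ + cos φ₁ cos φ₂ cos Δλ
      = sin(-7.68°)sin(2.13°) + cos(-7.68°)cos(2.13°)cos(23.20°) = 0.9053
σ = 25.137° → d = Rσ = 6367·0.43872 = 2793 km

2793 km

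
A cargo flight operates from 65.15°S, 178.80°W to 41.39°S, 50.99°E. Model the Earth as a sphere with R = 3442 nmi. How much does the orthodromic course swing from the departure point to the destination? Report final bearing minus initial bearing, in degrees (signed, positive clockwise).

+120.9°

Initial bearing θ₁ = atan2(sin Δλ cos φ₂, cos φ₁ sin φ₂ − sin φ₁ cos φ₂ cos Δλ) = 218.61°
Final bearing θ₂ = (initial bearing from the destination back to the start) + 180° = 339.54°
Δθ = θ₂ − θ₁ = +120.9°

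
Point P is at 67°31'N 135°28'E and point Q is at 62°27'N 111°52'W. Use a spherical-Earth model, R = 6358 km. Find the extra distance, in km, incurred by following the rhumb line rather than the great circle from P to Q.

714 km

Great circle: cos σ = sin φ₁ sin φ₂ + cos φ₁ cos φ₂ cos Δλ,  σ = 0.7211 rad → d_gc = 4585.0 km
Rhumb line: Δψ = -0.2098, q = Δφ/Δψ = 0.4215, d_rh = R√(Δφ²+q²Δλ²) = 5299.4 km
Excess = 5299.4 − 4585.0 = 714.4 ≈ 714 km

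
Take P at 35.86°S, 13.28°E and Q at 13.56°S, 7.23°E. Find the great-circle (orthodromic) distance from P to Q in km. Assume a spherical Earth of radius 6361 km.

cos σ = sin φ₁ sin φ₂ + cos φ₁ cos φ₂ cos Δλ
      = sin(-35.86°)sin(-13.56°) + cos(-35.86°)cos(-13.56°)cos(-6.05°) = 0.9208
σ = 22.954° → d = Rσ = 6361·0.40061 = 2548 km

2548 km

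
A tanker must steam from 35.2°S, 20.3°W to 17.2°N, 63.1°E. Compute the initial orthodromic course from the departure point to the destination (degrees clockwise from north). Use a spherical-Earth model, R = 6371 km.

72.2°

θ = atan2( sin Δλ·cos φ₂ ,  cos φ₁ sin φ₂ − sin φ₁ cos φ₂ cos Δλ )
  = atan2(+0.9489, +0.3049) = 72.19°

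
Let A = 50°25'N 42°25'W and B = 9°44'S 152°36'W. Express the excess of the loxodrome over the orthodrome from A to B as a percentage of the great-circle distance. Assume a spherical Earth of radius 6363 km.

Great circle: σ = 1.9251 rad → d_gc = Rσ = 12249.7 km
Rhumb: Δφ = -1.0498, Δλ = -1.9231, Δψ = -1.1927, q = Δφ/Δψ = 0.8802 → d_rh = R√(Δφ²+q²Δλ²) = 12673.5 km
Excess = (12673.5 − 12249.7) / 12249.7 = 423.8 / 12249.7 = 3.46% ≈ 3.5%

3.5%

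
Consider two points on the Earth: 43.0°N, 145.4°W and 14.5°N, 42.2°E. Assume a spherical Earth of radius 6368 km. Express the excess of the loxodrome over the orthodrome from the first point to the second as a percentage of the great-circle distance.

Great circle: σ = 2.1307 rad → d_gc = Rσ = 13568.1 km
Rhumb: Δφ = -0.4974, Δλ = -3.0089, Δψ = -0.5770, q = Δφ/Δψ = 0.8620 → d_rh = R√(Δφ²+q²Δλ²) = 16818.6 km
Excess = (16818.6 − 13568.1) / 13568.1 = 3250.5 / 13568.1 = 23.96% ≈ 24.0%

24.0%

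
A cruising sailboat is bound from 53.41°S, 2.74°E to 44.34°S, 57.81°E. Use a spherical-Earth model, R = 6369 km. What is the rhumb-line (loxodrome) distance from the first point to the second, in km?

4136 km

Rhumb course C = atan2(Δλ, Δψ) with Δψ = ln[tan(π/4+φ₂/2)/tan(π/4+φ₁/2)] = +0.2416, Δλ = +0.9612 → C = 75.89°
d = R·|Δφ| / |cos C| = 6369·0.15830 / 0.24379 = 4136 km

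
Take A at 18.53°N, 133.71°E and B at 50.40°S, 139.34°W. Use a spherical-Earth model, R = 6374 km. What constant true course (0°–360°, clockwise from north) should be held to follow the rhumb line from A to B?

Δψ = ln[tan(π/4+φ₂/2)/tan(π/4+φ₁/2)] = -1.3508
Δλ = +1.5176 rad (taken the short way round)
course = atan2(Δλ, Δψ) = 131.67°

131.7°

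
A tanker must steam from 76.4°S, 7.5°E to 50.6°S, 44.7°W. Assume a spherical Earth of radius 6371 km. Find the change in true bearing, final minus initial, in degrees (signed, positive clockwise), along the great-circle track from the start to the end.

At departure: θ₁ = atan2(sin Δλ cos φ₂, cos φ₁ sin φ₂ − sin φ₁ cos φ₂ cos Δλ) = 291.39°
At arrival: θ₂ = atan2(sin Δλ cos φ₁, −cos φ₂ sin φ₁ + sin φ₂ cos φ₁ cos Δλ) = 339.82°
Δθ = θ₂ − θ₁ = +48.4°

+48.4°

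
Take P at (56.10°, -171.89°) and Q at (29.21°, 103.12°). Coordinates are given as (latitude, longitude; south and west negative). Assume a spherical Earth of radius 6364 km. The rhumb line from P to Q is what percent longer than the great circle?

5.0%

Great circle: σ = 1.1068 rad → d_gc = Rσ = 7043.4 km
Rhumb: Δφ = -0.4693, Δλ = -1.4834, Δψ = -0.6547, q = Δφ/Δψ = 0.7168 → d_rh = R√(Δφ²+q²Δλ²) = 7396.6 km
Excess = (7396.6 − 7043.4) / 7043.4 = 353.2 / 7043.4 = 5.01% ≈ 5.0%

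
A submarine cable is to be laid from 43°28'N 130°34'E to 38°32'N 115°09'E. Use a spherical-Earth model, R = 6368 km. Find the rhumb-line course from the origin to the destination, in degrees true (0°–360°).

Meridional parts: M(φ₁)=+0.8440, M(φ₂)=+0.7298 → ΔM = -0.1142;  Δλ = -0.2691 rad
tan C = Δλ / ΔM = +2.3566 → C = 247.01°

247.0°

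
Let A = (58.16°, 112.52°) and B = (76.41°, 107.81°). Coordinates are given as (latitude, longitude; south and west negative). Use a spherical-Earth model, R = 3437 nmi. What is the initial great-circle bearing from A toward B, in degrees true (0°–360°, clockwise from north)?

356.5°

N = sin Δλ·cos φ₂ = -0.0193;  D = cos φ₁ sin φ₂ − sin φ₁ cos φ₂ cos Δλ = +0.3138
initial course = atan2(N, D) = 356.48°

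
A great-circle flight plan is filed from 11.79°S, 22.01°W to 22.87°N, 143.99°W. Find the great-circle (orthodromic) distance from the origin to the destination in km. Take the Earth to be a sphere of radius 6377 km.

cos σ = sin φ₁ sin φ₂ + cos φ₁ cos φ₂ cos Δλ
      = sin(-11.79°)sin(22.87°) + cos(-11.79°)cos(22.87°)cos(-121.98°) = -0.5571
σ = 123.856° → d = Rσ = 6377·2.16169 = 13785 km

13785 km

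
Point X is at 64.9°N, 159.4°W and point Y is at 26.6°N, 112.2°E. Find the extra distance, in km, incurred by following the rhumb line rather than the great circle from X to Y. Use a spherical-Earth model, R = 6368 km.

Great circle: cos σ = sin φ₁ sin φ₂ + cos φ₁ cos φ₂ cos Δλ,  σ = 1.1417 rad → d_gc = 7270.2 km
Rhumb line: Δψ = -1.0204, q = Δφ/Δψ = 0.6551, d_rh = R√(Δφ²+q²Δλ²) = 7716.4 km
Excess = 7716.4 − 7270.2 = 446.2 ≈ 446 km

446 km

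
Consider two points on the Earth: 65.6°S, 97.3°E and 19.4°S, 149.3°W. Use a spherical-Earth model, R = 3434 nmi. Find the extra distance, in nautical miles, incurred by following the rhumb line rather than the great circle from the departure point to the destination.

Great circle: cos σ = sin φ₁ sin φ₂ + cos φ₁ cos φ₂ cos Δλ,  σ = 1.4225 rad → d_gc = 4884.9 nmi
Rhumb line: Δψ = +1.1863, q = Δφ/Δψ = 0.6797, d_rh = R√(Δφ²+q²Δλ²) = 5386.1 nmi
Excess = 5386.1 − 4884.9 = 501.2 ≈ 501 nmi

501 nmi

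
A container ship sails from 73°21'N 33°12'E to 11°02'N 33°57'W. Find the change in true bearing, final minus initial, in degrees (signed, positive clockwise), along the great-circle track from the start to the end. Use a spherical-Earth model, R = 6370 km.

-55.0°

At departure: θ₁ = atan2(sin Δλ cos φ₂, cos φ₁ sin φ₂ − sin φ₁ cos φ₂ cos Δλ) = 251.06°
At arrival: θ₂ = atan2(sin Δλ cos φ₁, −cos φ₂ sin φ₁ + sin φ₂ cos φ₁ cos Δλ) = 196.03°
Δθ = θ₂ − θ₁ = -55.0°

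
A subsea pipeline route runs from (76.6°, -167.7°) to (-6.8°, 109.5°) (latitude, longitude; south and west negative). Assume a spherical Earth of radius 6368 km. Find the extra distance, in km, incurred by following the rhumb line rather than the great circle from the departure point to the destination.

448 km

Great circle: cos σ = sin φ₁ sin φ₂ + cos φ₁ cos φ₂ cos Δλ,  σ = 1.6572 rad → d_gc = 10553.3 km
Rhumb line: Δψ = -2.2605, q = Δφ/Δψ = 0.6439, d_rh = R√(Δφ²+q²Δλ²) = 11001.6 km
Excess = 11001.6 − 10553.3 = 448.3 ≈ 448 km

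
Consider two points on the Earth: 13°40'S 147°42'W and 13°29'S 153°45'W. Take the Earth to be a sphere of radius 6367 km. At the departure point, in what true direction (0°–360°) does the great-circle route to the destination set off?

N = sin Δλ·cos φ₂ = -0.1025;  D = cos φ₁ sin φ₂ − sin φ₁ cos φ₂ cos Δλ = +0.0019
initial course = atan2(N, D) = 271.07°

271.1°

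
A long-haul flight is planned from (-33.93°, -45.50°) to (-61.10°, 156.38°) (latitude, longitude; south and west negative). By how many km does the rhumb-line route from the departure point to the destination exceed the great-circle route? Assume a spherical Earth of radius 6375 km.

2616 km

Great circle: cos σ = sin φ₁ sin φ₂ + cos φ₁ cos φ₂ cos Δλ,  σ = 1.4540 rad → d_gc = 9269.1 km
Rhumb line: Δψ = -0.7258, q = Δφ/Δψ = 0.6533, d_rh = R√(Δφ²+q²Δλ²) = 11885.1 km
Excess = 11885.1 − 9269.1 = 2616.0 ≈ 2616 km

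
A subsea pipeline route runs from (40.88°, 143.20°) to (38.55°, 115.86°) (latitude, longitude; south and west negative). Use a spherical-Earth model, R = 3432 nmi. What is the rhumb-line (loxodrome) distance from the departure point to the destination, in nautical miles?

Δψ = ln[tan(π/4+φ₂/2)/tan(π/4+φ₁/2)] = -0.0529;  Δφ = -0.0407 rad,  Δλ = -0.4772 rad
q = Δφ/Δψ = 0.7691
d = R·√(Δφ² + q²Δλ²) = 3432·0.36924 = 1267 nmi

1267 nmi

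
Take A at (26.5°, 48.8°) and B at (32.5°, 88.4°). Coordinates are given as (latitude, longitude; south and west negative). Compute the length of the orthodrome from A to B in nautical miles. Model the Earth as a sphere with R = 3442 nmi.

2090 nmi

Haversine: a = sin²(Δφ/2)+cos φ₁ cos φ₂ sin²(Δλ/2) = 0.08935;  σ = 2·atan2(√a,√(1−a))
σ = 34.784° → d = Rσ = 3442·0.60709 = 2090 nmi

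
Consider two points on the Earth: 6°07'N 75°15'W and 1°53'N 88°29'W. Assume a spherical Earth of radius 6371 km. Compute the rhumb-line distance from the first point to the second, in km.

1541 km

Rhumb course C = atan2(Δλ, Δψ) with Δψ = ln[tan(π/4+φ₂/2)/tan(π/4+φ₁/2)] = -0.0741, Δλ = -0.2310 → C = 252.22°
d = R·|Δφ| / |cos C| = 6371·0.07389 / 0.30543 = 1541 km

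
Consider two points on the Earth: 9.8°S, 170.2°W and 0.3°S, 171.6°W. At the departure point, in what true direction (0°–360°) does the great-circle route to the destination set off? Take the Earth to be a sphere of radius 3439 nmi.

351.6°

N = sin Δλ·cos φ₂ = -0.0244;  D = cos φ₁ sin φ₂ − sin φ₁ cos φ₂ cos Δλ = +0.1650
initial course = atan2(N, D) = 351.58°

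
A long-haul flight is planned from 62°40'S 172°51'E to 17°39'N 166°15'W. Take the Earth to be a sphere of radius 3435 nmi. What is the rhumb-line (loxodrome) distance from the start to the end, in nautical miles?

4921 nmi

Rhumb course C = atan2(Δλ, Δψ) with Δψ = ln[tan(π/4+φ₂/2)/tan(π/4+φ₁/2)] = +1.7271, Δλ = +0.3648 → C = 11.93°
d = R·|Δφ| / |cos C| = 3435·1.40179 / 0.97842 = 4921 nmi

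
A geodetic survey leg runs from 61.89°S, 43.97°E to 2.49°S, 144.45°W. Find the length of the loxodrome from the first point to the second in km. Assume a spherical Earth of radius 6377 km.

16172 km

Rhumb course C = atan2(Δλ, Δψ) with Δψ = ln[tan(π/4+φ₂/2)/tan(π/4+φ₁/2)] = +1.3414, Δλ = +2.9946 → C = 65.87°
d = R·|Δφ| / |cos C| = 6377·1.03673 / 0.40880 = 16172 km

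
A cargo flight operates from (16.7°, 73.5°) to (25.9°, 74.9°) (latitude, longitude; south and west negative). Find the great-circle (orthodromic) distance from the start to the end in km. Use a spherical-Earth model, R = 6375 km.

cos σ = sin φ₁ sin φ₂ + cos φ₁ cos φ₂ cos Δλ
      = sin(16.70°)sin(25.90°) + cos(16.70°)cos(25.90°)cos(1.40°) = 0.9869
σ = 9.292° → d = Rσ = 6375·0.16217 = 1034 km

1034 km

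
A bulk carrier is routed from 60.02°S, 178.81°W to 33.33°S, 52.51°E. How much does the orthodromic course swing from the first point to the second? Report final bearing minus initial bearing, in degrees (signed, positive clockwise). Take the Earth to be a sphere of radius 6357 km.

Initial bearing θ₁ = atan2(sin Δλ cos φ₂, cos φ₁ sin φ₂ − sin φ₁ cos φ₂ cos Δλ) = 221.90°
Final bearing θ₂ = (initial bearing from the destination back to the start) + 180° = 336.46°
Δθ = θ₂ − θ₁ = +114.6°

+114.6°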